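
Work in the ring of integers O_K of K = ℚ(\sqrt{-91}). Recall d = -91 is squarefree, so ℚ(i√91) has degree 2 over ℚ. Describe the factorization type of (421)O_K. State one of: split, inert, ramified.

421 remains inert

d = -91 ≡ 1 (mod 4), so O_K = ℤ[(1+√-91)/2] and disc(K) = d = -91.
disc(K) = -91 is not divisible by 421; 421 is unramified.
Euler's criterion: (-91)^210 mod 421 = 420. Thus (-91|421) = -1.
(-91/421) = -1, so 421 is inert.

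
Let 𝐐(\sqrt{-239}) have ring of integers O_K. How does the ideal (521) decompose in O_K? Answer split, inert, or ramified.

-239 mod 4 = 1, hence disc K = -239 and O_K = ℤ[(1+√-239)/2].
Since gcd(521, -239) = 1 the prime 521 does not ramify.
(-239/521) = 282^260 mod 521 = 520, giving Legendre symbol -1.
Legendre symbol -1 ⇒ 521 is inert.

521 remains inert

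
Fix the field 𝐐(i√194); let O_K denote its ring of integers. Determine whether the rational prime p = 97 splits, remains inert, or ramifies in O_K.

ramifies in O_K

Since -194 ≢ 1 mod 4, the ring of integers is ℤ[√-194] with discriminant 4·(-194) = -776.
Ramification test: 97 | -776. The prime 97 ramifies in K.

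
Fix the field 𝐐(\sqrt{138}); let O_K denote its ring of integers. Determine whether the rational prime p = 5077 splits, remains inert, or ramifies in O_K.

p splits

d = 138 ≡ 2 (mod 4), so O_K = ℤ[√138] and disc(K) = 4d = 552.
Since gcd(5077, 552) = 1 the prime 5077 does not ramify.
Legendre symbol by Euler's criterion: (138/5077) ≡ 138^2538 ≡ 1 (mod 5077), i.e. (138/5077) = 1.
d is a quadratic residue mod p, hence 5077 splits in O_K.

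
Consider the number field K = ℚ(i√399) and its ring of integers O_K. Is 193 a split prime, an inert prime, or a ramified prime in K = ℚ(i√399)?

inert — (193) stays prime in O_K

Since -399 ≡ 1 mod 4, the ring of integers is ℤ[(1+√-399)/2] with discriminant -399.
Since gcd(193, -399) = 1 the prime 193 does not ramify.
Legendre symbol by Euler's criterion: (-399/193) ≡ (-399)^96 ≡ 192 (mod 193), i.e. (-399/193) = -1.
d is a non-residue mod p, hence 193 remains inert in O_K.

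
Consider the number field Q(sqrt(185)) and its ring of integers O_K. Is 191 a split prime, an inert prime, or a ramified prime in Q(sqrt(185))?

d = 185 ≡ 1 (mod 4), so O_K = ℤ[(1+√185)/2] and disc(K) = d = 185.
191 ∤ 185, so 191 is unramified.
Legendre symbol by Euler's criterion: (185/191) ≡ 185^95 ≡ 190 (mod 191), i.e. (185/191) = -1.
(185/191) = -1, so 191 is inert.

remains prime (inert)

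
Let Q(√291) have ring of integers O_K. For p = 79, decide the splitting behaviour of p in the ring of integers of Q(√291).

291 mod 4 = 3, hence disc K = 4·291 = 1164 and O_K = ℤ[√291].
79 ∤ 1164, so 79 is unramified.
Legendre symbol by Euler's criterion: (291/79) ≡ 291^39 ≡ 78 (mod 79), i.e. (291/79) = -1.
Legendre symbol -1 ⇒ 79 is inert.

inert — (79) stays prime in O_K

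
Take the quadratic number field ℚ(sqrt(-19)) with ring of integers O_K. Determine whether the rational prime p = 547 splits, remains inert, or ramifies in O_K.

Since -19 ≡ 1 mod 4, the ring of integers is ℤ[(1+√-19)/2] with discriminant -19.
547 ∤ -19, so 547 is unramified.
Legendre symbol by Euler's criterion: (-19/547) ≡ (-19)^273 ≡ 546 (mod 547), i.e. (-19/547) = -1.
(-19/547) = -1, so 547 is inert.

p is inert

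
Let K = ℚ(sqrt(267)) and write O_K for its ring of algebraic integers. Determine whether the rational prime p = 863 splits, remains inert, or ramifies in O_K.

inert — (863) stays prime in O_K

267 mod 4 = 3, hence disc K = 4·267 = 1068 and O_K = ℤ[√267].
863 ∤ 1068, so 863 is unramified.
Euler's criterion: 267^431 mod 863 = 862. Thus (267|863) = -1.
(267/863) = -1, so 863 is inert.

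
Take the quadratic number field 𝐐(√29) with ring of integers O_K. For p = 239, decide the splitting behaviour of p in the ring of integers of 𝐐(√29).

d = 29 ≡ 1 (mod 4), so O_K = ℤ[(1+√29)/2] and disc(K) = d = 29.
239 ∤ 29, so 239 is unramified.
(29/239) = 29^119 mod 239 = 1, giving Legendre symbol 1.
d is a quadratic residue mod p, hence 239 splits in O_K.

p splits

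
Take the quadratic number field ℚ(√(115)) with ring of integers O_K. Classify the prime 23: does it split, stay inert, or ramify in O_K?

ramified

115 mod 4 = 3, hence disc K = 4·115 = 460 and O_K = ℤ[√115].
Ramification test: 23 | 460. The prime 23 ramifies in K.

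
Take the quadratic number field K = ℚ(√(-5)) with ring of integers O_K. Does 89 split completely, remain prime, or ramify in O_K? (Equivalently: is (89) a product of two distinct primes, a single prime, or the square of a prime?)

89 splits in O_K

-5 mod 4 = 3, hence disc K = 4·(-5) = -20 and O_K = ℤ[√-5].
Since gcd(89, -20) = 1 the prime 89 does not ramify.
(-5/89) = 84^44 mod 89 = 1, giving Legendre symbol 1.
d is a quadratic residue mod p, hence 89 splits in O_K.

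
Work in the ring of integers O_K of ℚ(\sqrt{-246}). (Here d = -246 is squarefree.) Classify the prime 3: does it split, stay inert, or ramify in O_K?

-246 mod 4 = 2, hence disc K = 4·(-246) = -984 and O_K = ℤ[√-246].
Ramification test: 3 | -984. The prime 3 ramifies in K.

ramifies in O_K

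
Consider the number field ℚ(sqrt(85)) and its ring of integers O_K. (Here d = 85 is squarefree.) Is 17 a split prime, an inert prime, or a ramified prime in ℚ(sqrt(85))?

ramified — (17) = 𝔭²

d = 85 ≡ 1 (mod 4), so O_K = ℤ[(1+√85)/2] and disc(K) = d = 85.
Ramification test: 17 | 85. The prime 17 ramifies in K.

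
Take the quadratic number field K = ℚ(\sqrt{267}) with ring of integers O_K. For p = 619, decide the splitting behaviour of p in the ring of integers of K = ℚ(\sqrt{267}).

Since 267 ≢ 1 mod 4, the ring of integers is ℤ[√267] with discriminant 4·267 = 1068.
Since gcd(619, 1068) = 1 the prime 619 does not ramify.
Legendre symbol by Euler's criterion: (267/619) ≡ 267^309 ≡ 618 (mod 619), i.e. (267/619) = -1.
(267/619) = -1, so 619 is inert.

remains prime (inert)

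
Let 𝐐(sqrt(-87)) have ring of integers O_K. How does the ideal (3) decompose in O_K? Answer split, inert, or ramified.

Since -87 ≡ 1 mod 4, the ring of integers is ℤ[(1+√-87)/2] with discriminant -87.
disc(K) = -87 = 3·(-29), so p = 3 is ramified.

ramified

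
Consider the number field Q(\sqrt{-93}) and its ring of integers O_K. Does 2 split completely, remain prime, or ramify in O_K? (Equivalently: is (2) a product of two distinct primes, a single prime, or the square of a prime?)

Since -93 ≢ 1 mod 4, the ring of integers is ℤ[√-93] with discriminant 4·(-93) = -372.
disc(K) = -372 = 2·(-186), so p = 2 is ramified.

ramified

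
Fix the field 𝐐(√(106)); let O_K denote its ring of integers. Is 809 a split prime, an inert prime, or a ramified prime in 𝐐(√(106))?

inert

Since 106 ≢ 1 mod 4, the ring of integers is ℤ[√106] with discriminant 4·106 = 424.
Since gcd(809, 424) = 1 the prime 809 does not ramify.
Legendre symbol by Euler's criterion: (106/809) ≡ 106^404 ≡ 808 (mod 809), i.e. (106/809) = -1.
Legendre symbol -1 ⇒ 809 is inert.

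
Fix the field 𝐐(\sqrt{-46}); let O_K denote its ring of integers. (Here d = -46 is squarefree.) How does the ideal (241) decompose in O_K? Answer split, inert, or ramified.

d = -46 ≡ 2 (mod 4), so O_K = ℤ[√-46] and disc(K) = 4d = -184.
disc(K) = -184 is not divisible by 241; 241 is unramified.
Legendre symbol by Euler's criterion: (-46/241) ≡ (-46)^120 ≡ 240 (mod 241), i.e. (-46/241) = -1.
d is a non-residue mod p, hence 241 remains inert in O_K.

p is inert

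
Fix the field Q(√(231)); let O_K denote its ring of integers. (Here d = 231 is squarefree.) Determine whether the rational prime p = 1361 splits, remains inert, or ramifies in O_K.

Since 231 ≢ 1 mod 4, the ring of integers is ℤ[√231] with discriminant 4·231 = 924.
1361 ∤ 924, so 1361 is unramified.
Legendre symbol by Euler's criterion: (231/1361) ≡ 231^680 ≡ 1360 (mod 1361), i.e. (231/1361) = -1.
Legendre symbol -1 ⇒ 1361 is inert.

p is inert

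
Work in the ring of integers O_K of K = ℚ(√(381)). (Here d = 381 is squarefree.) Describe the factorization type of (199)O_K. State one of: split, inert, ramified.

d = 381 ≡ 1 (mod 4), so O_K = ℤ[(1+√381)/2] and disc(K) = d = 381.
Since gcd(199, 381) = 1 the prime 199 does not ramify.
Compute (381/199) via Euler: 182^((199-1)/2) mod 199 = 1, so (381/199) = 1.
(381/199) = 1, so 199 splits.

splits completely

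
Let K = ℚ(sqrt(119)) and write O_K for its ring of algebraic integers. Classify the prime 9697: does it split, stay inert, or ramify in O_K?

119 mod 4 = 3, hence disc K = 4·119 = 476 and O_K = ℤ[√119].
Since gcd(9697, 476) = 1 the prime 9697 does not ramify.
Legendre symbol by Euler's criterion: (119/9697) ≡ 119^4848 ≡ 9696 (mod 9697), i.e. (119/9697) = -1.
d is a non-residue mod p, hence 9697 remains inert in O_K.

inert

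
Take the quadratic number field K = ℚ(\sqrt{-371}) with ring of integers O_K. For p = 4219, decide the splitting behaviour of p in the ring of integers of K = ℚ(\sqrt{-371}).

Since -371 ≡ 1 mod 4, the ring of integers is ℤ[(1+√-371)/2] with discriminant -371.
Since gcd(4219, -371) = 1 the prime 4219 does not ramify.
Compute (-371/4219) via Euler: 3848^((4219-1)/2) mod 4219 = 1, so (-371/4219) = 1.
d is a quadratic residue mod p, hence 4219 splits in O_K.

split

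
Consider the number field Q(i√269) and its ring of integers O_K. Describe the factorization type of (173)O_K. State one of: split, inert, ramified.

splits completely

-269 mod 4 = 3, hence disc K = 4·(-269) = -1076 and O_K = ℤ[√-269].
173 ∤ -1076, so 173 is unramified.
(-269/173) = 77^86 mod 173 = 1, giving Legendre symbol 1.
Legendre symbol 1 ⇒ 173 is split.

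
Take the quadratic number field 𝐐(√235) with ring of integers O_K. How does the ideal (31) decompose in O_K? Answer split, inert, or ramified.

235 mod 4 = 3, hence disc K = 4·235 = 940 and O_K = ℤ[√235].
Since gcd(31, 940) = 1 the prime 31 does not ramify.
Compute (235/31) via Euler: 18^((31-1)/2) mod 31 = 1, so (235/31) = 1.
(235/31) = 1, so 31 splits.

split — (31) = 𝔭₁𝔭₂ with 𝔭₁ ≠ 𝔭₂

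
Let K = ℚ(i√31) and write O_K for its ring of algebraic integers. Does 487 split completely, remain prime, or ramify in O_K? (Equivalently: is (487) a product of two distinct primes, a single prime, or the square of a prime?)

d = -31 ≡ 1 (mod 4), so O_K = ℤ[(1+√-31)/2] and disc(K) = d = -31.
disc(K) = -31 is not divisible by 487; 487 is unramified.
Legendre symbol by Euler's criterion: (-31/487) ≡ (-31)^243 ≡ 486 (mod 487), i.e. (-31/487) = -1.
(-31/487) = -1, so 487 is inert.

487 remains inert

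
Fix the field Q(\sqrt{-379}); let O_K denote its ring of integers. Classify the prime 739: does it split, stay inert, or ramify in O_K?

Since -379 ≡ 1 mod 4, the ring of integers is ℤ[(1+√-379)/2] with discriminant -379.
Since gcd(739, -379) = 1 the prime 739 does not ramify.
Compute (-379/739) via Euler: 360^((739-1)/2) mod 739 = 738, so (-379/739) = -1.
Legendre symbol -1 ⇒ 739 is inert.

p is inert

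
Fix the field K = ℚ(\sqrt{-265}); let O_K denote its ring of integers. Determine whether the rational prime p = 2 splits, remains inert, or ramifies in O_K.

d = -265 ≡ 3 (mod 4), so O_K = ℤ[√-265] and disc(K) = 4d = -1060.
2 divides disc(K) = -1060, so 2 ramifies.

ramified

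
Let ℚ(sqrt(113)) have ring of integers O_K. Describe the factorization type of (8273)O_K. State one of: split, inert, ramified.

Since 113 ≡ 1 mod 4, the ring of integers is ℤ[(1+√113)/2] with discriminant 113.
8273 ∤ 113, so 8273 is unramified.
Euler's criterion: 113^4136 mod 8273 = 8272. Thus (113|8273) = -1.
(113/8273) = -1, so 8273 is inert.

8273 remains inert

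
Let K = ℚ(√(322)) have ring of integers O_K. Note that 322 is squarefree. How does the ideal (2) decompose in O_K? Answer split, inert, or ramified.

d = 322 ≡ 2 (mod 4), so O_K = ℤ[√322] and disc(K) = 4d = 1288.
2 divides disc(K) = 1288, so 2 ramifies.

ramifies in O_K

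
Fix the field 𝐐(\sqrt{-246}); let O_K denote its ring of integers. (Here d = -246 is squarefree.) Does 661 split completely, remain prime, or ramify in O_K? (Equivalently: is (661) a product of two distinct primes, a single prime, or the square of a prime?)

inert

Since -246 ≢ 1 mod 4, the ring of integers is ℤ[√-246] with discriminant 4·(-246) = -984.
661 ∤ -984, so 661 is unramified.
Euler's criterion: (-246)^330 mod 661 = 660. Thus (-246|661) = -1.
d is a non-residue mod p, hence 661 remains inert in O_K.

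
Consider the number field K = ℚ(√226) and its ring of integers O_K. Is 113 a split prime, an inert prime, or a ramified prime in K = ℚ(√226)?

ramifies in O_K

d = 226 ≡ 2 (mod 4), so O_K = ℤ[√226] and disc(K) = 4d = 904.
disc(K) = 904 = 113·8, so p = 113 is ramified.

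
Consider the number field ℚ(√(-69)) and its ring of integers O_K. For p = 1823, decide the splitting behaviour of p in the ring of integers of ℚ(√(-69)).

1823 splits in O_K

-69 mod 4 = 3, hence disc K = 4·(-69) = -276 and O_K = ℤ[√-69].
disc(K) = -276 is not divisible by 1823; 1823 is unramified.
Compute (-69/1823) via Euler: 1754^((1823-1)/2) mod 1823 = 1, so (-69/1823) = 1.
(-69/1823) = 1, so 1823 splits.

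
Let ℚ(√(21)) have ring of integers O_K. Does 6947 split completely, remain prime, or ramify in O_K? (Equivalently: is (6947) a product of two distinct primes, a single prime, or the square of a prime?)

split — (6947) = 𝔭₁𝔭₂ with 𝔭₁ ≠ 𝔭₂

21 mod 4 = 1, hence disc K = 21 and O_K = ℤ[(1+√21)/2].
disc(K) = 21 is not divisible by 6947; 6947 is unramified.
(21/6947) = 21^3473 mod 6947 = 1, giving Legendre symbol 1.
d is a quadratic residue mod p, hence 6947 splits in O_K.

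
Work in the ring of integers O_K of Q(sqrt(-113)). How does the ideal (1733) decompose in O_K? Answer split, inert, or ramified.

inert

-113 mod 4 = 3, hence disc K = 4·(-113) = -452 and O_K = ℤ[√-113].
disc(K) = -452 is not divisible by 1733; 1733 is unramified.
Euler's criterion: (-113)^866 mod 1733 = 1732. Thus (-113|1733) = -1.
d is a non-residue mod p, hence 1733 remains inert in O_K.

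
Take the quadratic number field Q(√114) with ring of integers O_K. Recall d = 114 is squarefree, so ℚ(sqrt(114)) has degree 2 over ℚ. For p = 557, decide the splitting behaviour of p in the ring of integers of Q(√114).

split

d = 114 ≡ 2 (mod 4), so O_K = ℤ[√114] and disc(K) = 4d = 456.
Since gcd(557, 456) = 1 the prime 557 does not ramify.
Euler's criterion: 114^278 mod 557 = 1. Thus (114|557) = 1.
Legendre symbol 1 ⇒ 557 is split.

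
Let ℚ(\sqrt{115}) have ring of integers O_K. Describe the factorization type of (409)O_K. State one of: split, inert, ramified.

Since 115 ≢ 1 mod 4, the ring of integers is ℤ[√115] with discriminant 4·115 = 460.
Since gcd(409, 460) = 1 the prime 409 does not ramify.
Euler's criterion: 115^204 mod 409 = 1. Thus (115|409) = 1.
Legendre symbol 1 ⇒ 409 is split.

split — (409) = 𝔭₁𝔭₂ with 𝔭₁ ≠ 𝔭₂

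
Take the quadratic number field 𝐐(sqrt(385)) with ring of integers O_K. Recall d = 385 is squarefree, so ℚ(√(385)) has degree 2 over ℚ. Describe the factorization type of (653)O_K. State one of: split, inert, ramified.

653 remains inert

d = 385 ≡ 1 (mod 4), so O_K = ℤ[(1+√385)/2] and disc(K) = d = 385.
Since gcd(653, 385) = 1 the prime 653 does not ramify.
Legendre symbol by Euler's criterion: (385/653) ≡ 385^326 ≡ 652 (mod 653), i.e. (385/653) = -1.
(385/653) = -1, so 653 is inert.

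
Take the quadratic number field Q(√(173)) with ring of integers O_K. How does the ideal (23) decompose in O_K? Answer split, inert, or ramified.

split

d = 173 ≡ 1 (mod 4), so O_K = ℤ[(1+√173)/2] and disc(K) = d = 173.
23 ∤ 173, so 23 is unramified.
Euler's criterion: 173^11 mod 23 = 1. Thus (173|23) = 1.
(173/23) = 1, so 23 splits.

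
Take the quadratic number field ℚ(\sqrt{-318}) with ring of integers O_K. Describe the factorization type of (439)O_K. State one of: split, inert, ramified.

splits completely

-318 mod 4 = 2, hence disc K = 4·(-318) = -1272 and O_K = ℤ[√-318].
439 ∤ -1272, so 439 is unramified.
Compute (-318/439) via Euler: 121^((439-1)/2) mod 439 = 1, so (-318/439) = 1.
(-318/439) = 1, so 439 splits.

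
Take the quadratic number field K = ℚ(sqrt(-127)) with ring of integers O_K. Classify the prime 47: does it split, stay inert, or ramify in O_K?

-127 mod 4 = 1, hence disc K = -127 and O_K = ℤ[(1+√-127)/2].
47 ∤ -127, so 47 is unramified.
Compute (-127/47) via Euler: 14^((47-1)/2) mod 47 = 1, so (-127/47) = 1.
d is a quadratic residue mod p, hence 47 splits in O_K.

split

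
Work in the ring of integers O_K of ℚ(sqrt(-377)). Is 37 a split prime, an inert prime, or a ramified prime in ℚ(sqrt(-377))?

splits completely

-377 mod 4 = 3, hence disc K = 4·(-377) = -1508 and O_K = ℤ[√-377].
Since gcd(37, -1508) = 1 the prime 37 does not ramify.
Euler's criterion: (-377)^18 mod 37 = 1. Thus (-377|37) = 1.
(-377/37) = 1, so 37 splits.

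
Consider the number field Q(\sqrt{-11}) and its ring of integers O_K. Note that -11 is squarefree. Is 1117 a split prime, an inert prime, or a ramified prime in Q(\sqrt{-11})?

-11 mod 4 = 1, hence disc K = -11 and O_K = ℤ[(1+√-11)/2].
disc(K) = -11 is not divisible by 1117; 1117 is unramified.
Compute (-11/1117) via Euler: 1106^((1117-1)/2) mod 1117 = 1116, so (-11/1117) = -1.
d is a non-residue mod p, hence 1117 remains inert in O_K.

inert — (1117) stays prime in O_K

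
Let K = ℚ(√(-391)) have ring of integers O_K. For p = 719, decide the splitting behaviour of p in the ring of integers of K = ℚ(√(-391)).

p is inert

d = -391 ≡ 1 (mod 4), so O_K = ℤ[(1+√-391)/2] and disc(K) = d = -391.
Since gcd(719, -391) = 1 the prime 719 does not ramify.
Legendre symbol by Euler's criterion: (-391/719) ≡ (-391)^359 ≡ 718 (mod 719), i.e. (-391/719) = -1.
(-391/719) = -1, so 719 is inert.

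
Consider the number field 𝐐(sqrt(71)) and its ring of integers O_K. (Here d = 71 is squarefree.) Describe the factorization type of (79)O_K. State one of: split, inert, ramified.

p is inert

Since 71 ≢ 1 mod 4, the ring of integers is ℤ[√71] with discriminant 4·71 = 284.
Since gcd(79, 284) = 1 the prime 79 does not ramify.
(71/79) = 71^39 mod 79 = 78, giving Legendre symbol -1.
Legendre symbol -1 ⇒ 79 is inert.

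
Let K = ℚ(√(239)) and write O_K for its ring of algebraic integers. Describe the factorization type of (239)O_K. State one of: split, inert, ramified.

239 is ramified

d = 239 ≡ 3 (mod 4), so O_K = ℤ[√239] and disc(K) = 4d = 956.
disc(K) = 956 = 239·4, so p = 239 is ramified.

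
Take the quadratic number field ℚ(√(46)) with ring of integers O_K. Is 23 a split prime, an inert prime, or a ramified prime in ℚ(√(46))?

46 mod 4 = 2, hence disc K = 4·46 = 184 and O_K = ℤ[√46].
Ramification test: 23 | 184. The prime 23 ramifies in K.

ramifies in O_K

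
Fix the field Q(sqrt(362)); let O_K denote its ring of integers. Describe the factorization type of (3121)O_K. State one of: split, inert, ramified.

split

362 mod 4 = 2, hence disc K = 4·362 = 1448 and O_K = ℤ[√362].
Since gcd(3121, 1448) = 1 the prime 3121 does not ramify.
(362/3121) = 362^1560 mod 3121 = 1, giving Legendre symbol 1.
d is a quadratic residue mod p, hence 3121 splits in O_K.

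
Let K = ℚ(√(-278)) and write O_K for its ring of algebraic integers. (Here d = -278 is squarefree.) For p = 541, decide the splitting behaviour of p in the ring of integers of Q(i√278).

d = -278 ≡ 2 (mod 4), so O_K = ℤ[√-278] and disc(K) = 4d = -1112.
Since gcd(541, -1112) = 1 the prime 541 does not ramify.
Legendre symbol by Euler's criterion: (-278/541) ≡ (-278)^270 ≡ 540 (mod 541), i.e. (-278/541) = -1.
Legendre symbol -1 ⇒ 541 is inert.

p is inert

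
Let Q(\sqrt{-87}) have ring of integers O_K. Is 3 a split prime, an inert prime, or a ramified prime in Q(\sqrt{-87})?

ramified — (3) = 𝔭²

d = -87 ≡ 1 (mod 4), so O_K = ℤ[(1+√-87)/2] and disc(K) = d = -87.
Ramification test: 3 | -87. The prime 3 ramifies in K.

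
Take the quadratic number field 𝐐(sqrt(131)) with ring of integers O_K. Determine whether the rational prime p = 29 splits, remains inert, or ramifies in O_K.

Since 131 ≢ 1 mod 4, the ring of integers is ℤ[√131] with discriminant 4·131 = 524.
Since gcd(29, 524) = 1 the prime 29 does not ramify.
Legendre symbol by Euler's criterion: (131/29) ≡ 131^14 ≡ 28 (mod 29), i.e. (131/29) = -1.
d is a non-residue mod p, hence 29 remains inert in O_K.

inert — (29) stays prime in O_K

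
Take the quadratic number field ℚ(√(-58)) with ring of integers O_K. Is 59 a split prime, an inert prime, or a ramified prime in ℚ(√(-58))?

p splits

Since -58 ≢ 1 mod 4, the ring of integers is ℤ[√-58] with discriminant 4·(-58) = -232.
disc(K) = -232 is not divisible by 59; 59 is unramified.
Euler's criterion: (-58)^29 mod 59 = 1. Thus (-58|59) = 1.
(-58/59) = 1, so 59 splits.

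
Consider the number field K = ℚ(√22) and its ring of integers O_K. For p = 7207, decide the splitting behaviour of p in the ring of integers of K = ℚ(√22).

split — (7207) = 𝔭₁𝔭₂ with 𝔭₁ ≠ 𝔭₂

d = 22 ≡ 2 (mod 4), so O_K = ℤ[√22] and disc(K) = 4d = 88.
7207 ∤ 88, so 7207 is unramified.
Legendre symbol by Euler's criterion: (22/7207) ≡ 22^3603 ≡ 1 (mod 7207), i.e. (22/7207) = 1.
Legendre symbol 1 ⇒ 7207 is split.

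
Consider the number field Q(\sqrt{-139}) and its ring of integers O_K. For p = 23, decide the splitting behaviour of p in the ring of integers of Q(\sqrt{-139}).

d = -139 ≡ 1 (mod 4), so O_K = ℤ[(1+√-139)/2] and disc(K) = d = -139.
disc(K) = -139 is not divisible by 23; 23 is unramified.
(-139/23) = 22^11 mod 23 = 22, giving Legendre symbol -1.
(-139/23) = -1, so 23 is inert.

p is inert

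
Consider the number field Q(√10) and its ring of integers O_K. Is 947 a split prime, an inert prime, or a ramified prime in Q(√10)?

Since 10 ≢ 1 mod 4, the ring of integers is ℤ[√10] with discriminant 4·10 = 40.
disc(K) = 40 is not divisible by 947; 947 is unramified.
Euler's criterion: 10^473 mod 947 = 1. Thus (10|947) = 1.
(10/947) = 1, so 947 splits.

p splits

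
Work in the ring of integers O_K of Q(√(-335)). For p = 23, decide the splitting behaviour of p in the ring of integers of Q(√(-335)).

inert

-335 mod 4 = 1, hence disc K = -335 and O_K = ℤ[(1+√-335)/2].
23 ∤ -335, so 23 is unramified.
Euler's criterion: (-335)^11 mod 23 = 22. Thus (-335|23) = -1.
d is a non-residue mod p, hence 23 remains inert in O_K.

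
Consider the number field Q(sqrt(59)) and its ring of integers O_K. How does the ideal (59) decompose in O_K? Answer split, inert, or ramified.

ramified — (59) = 𝔭²

Since 59 ≢ 1 mod 4, the ring of integers is ℤ[√59] with discriminant 4·59 = 236.
Ramification test: 59 | 236. The prime 59 ramifies in K.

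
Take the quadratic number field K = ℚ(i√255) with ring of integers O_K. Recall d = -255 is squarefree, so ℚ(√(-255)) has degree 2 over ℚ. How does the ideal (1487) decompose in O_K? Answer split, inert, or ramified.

p splits

d = -255 ≡ 1 (mod 4), so O_K = ℤ[(1+√-255)/2] and disc(K) = d = -255.
1487 ∤ -255, so 1487 is unramified.
Euler's criterion: (-255)^743 mod 1487 = 1. Thus (-255|1487) = 1.
Legendre symbol 1 ⇒ 1487 is split.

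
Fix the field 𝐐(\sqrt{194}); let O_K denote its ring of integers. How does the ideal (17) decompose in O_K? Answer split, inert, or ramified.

194 mod 4 = 2, hence disc K = 4·194 = 776 and O_K = ℤ[√194].
17 ∤ 776, so 17 is unramified.
Legendre symbol by Euler's criterion: (194/17) ≡ 194^8 ≡ 16 (mod 17), i.e. (194/17) = -1.
Legendre symbol -1 ⇒ 17 is inert.

inert — (17) stays prime in O_K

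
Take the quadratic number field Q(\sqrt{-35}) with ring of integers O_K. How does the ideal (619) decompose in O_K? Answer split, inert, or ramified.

Since -35 ≡ 1 mod 4, the ring of integers is ℤ[(1+√-35)/2] with discriminant -35.
Since gcd(619, -35) = 1 the prime 619 does not ramify.
Compute (-35/619) via Euler: 584^((619-1)/2) mod 619 = 618, so (-35/619) = -1.
(-35/619) = -1, so 619 is inert.

remains prime (inert)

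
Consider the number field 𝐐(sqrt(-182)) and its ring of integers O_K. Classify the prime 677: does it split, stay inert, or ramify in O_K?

677 splits in O_K

Since -182 ≢ 1 mod 4, the ring of integers is ℤ[√-182] with discriminant 4·(-182) = -728.
677 ∤ -728, so 677 is unramified.
Legendre symbol by Euler's criterion: (-182/677) ≡ (-182)^338 ≡ 1 (mod 677), i.e. (-182/677) = 1.
(-182/677) = 1, so 677 splits.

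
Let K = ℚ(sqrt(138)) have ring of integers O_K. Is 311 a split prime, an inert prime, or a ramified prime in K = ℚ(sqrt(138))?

138 mod 4 = 2, hence disc K = 4·138 = 552 and O_K = ℤ[√138].
Since gcd(311, 552) = 1 the prime 311 does not ramify.
Euler's criterion: 138^155 mod 311 = 310. Thus (138|311) = -1.
(138/311) = -1, so 311 is inert.

311 remains inert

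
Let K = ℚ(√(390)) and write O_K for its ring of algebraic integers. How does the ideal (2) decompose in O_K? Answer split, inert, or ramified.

390 mod 4 = 2, hence disc K = 4·390 = 1560 and O_K = ℤ[√390].
Ramification test: 2 | 1560. The prime 2 ramifies in K.

ramifies in O_K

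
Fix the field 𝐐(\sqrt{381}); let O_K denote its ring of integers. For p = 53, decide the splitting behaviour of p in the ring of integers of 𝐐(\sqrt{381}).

split — (53) = 𝔭₁𝔭₂ with 𝔭₁ ≠ 𝔭₂

Since 381 ≡ 1 mod 4, the ring of integers is ℤ[(1+√381)/2] with discriminant 381.
53 ∤ 381, so 53 is unramified.
(381/53) = 10^26 mod 53 = 1, giving Legendre symbol 1.
d is a quadratic residue mod p, hence 53 splits in O_K.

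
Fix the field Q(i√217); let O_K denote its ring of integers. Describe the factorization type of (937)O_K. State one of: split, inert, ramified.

inert

-217 mod 4 = 3, hence disc K = 4·(-217) = -868 and O_K = ℤ[√-217].
disc(K) = -868 is not divisible by 937; 937 is unramified.
Euler's criterion: (-217)^468 mod 937 = 936. Thus (-217|937) = -1.
d is a non-residue mod p, hence 937 remains inert in O_K.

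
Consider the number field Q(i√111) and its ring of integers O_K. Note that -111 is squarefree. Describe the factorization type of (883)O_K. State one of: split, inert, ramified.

883 remains inert

d = -111 ≡ 1 (mod 4), so O_K = ℤ[(1+√-111)/2] and disc(K) = d = -111.
Since gcd(883, -111) = 1 the prime 883 does not ramify.
Euler's criterion: (-111)^441 mod 883 = 882. Thus (-111|883) = -1.
(-111/883) = -1, so 883 is inert.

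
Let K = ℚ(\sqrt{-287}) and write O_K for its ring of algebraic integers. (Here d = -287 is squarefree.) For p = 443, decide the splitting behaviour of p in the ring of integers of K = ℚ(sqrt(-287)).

443 splits in O_K

-287 mod 4 = 1, hence disc K = -287 and O_K = ℤ[(1+√-287)/2].
Since gcd(443, -287) = 1 the prime 443 does not ramify.
Legendre symbol by Euler's criterion: (-287/443) ≡ (-287)^221 ≡ 1 (mod 443), i.e. (-287/443) = 1.
Legendre symbol 1 ⇒ 443 is split.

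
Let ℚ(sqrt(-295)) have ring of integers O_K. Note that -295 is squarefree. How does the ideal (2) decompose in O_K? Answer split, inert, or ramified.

split

-295 mod 4 = 1, hence disc K = -295 and O_K = ℤ[(1+√-295)/2].
2 ∤ -295, so 2 is unramified.
For p = 2 with d ≡ 1 (mod 4): d mod 8 = 1, so 2 splits.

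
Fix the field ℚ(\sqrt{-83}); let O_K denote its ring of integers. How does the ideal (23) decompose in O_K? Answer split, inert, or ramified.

-83 mod 4 = 1, hence disc K = -83 and O_K = ℤ[(1+√-83)/2].
23 ∤ -83, so 23 is unramified.
Compute (-83/23) via Euler: 9^((23-1)/2) mod 23 = 1, so (-83/23) = 1.
Legendre symbol 1 ⇒ 23 is split.

splits completely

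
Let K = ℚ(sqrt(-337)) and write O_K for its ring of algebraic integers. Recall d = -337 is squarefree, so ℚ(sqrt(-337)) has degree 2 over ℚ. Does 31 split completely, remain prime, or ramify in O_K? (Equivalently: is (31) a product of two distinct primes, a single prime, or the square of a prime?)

31 splits in O_K

-337 mod 4 = 3, hence disc K = 4·(-337) = -1348 and O_K = ℤ[√-337].
Since gcd(31, -1348) = 1 the prime 31 does not ramify.
Compute (-337/31) via Euler: 4^((31-1)/2) mod 31 = 1, so (-337/31) = 1.
Legendre symbol 1 ⇒ 31 is split.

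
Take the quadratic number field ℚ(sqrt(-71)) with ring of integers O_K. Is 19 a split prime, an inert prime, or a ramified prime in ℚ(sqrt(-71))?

-71 mod 4 = 1, hence disc K = -71 and O_K = ℤ[(1+√-71)/2].
19 ∤ -71, so 19 is unramified.
Compute (-71/19) via Euler: 5^((19-1)/2) mod 19 = 1, so (-71/19) = 1.
(-71/19) = 1, so 19 splits.

19 splits in O_K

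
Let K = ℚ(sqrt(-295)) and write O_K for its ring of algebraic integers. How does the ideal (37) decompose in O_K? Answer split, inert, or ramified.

split — (37) = 𝔭₁𝔭₂ with 𝔭₁ ≠ 𝔭₂

-295 mod 4 = 1, hence disc K = -295 and O_K = ℤ[(1+√-295)/2].
disc(K) = -295 is not divisible by 37; 37 is unramified.
Euler's criterion: (-295)^18 mod 37 = 1. Thus (-295|37) = 1.
(-295/37) = 1, so 37 splits.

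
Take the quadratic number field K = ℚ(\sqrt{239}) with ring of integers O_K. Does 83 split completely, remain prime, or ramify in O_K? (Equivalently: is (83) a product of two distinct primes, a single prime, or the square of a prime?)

p is inert

Since 239 ≢ 1 mod 4, the ring of integers is ℤ[√239] with discriminant 4·239 = 956.
83 ∤ 956, so 83 is unramified.
Compute (239/83) via Euler: 73^((83-1)/2) mod 83 = 82, so (239/83) = -1.
(239/83) = -1, so 83 is inert.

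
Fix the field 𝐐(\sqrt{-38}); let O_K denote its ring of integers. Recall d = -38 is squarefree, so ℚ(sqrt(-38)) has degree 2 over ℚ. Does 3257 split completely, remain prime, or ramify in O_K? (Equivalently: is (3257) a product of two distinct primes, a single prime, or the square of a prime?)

remains prime (inert)

Since -38 ≢ 1 mod 4, the ring of integers is ℤ[√-38] with discriminant 4·(-38) = -152.
3257 ∤ -152, so 3257 is unramified.
Compute (-38/3257) via Euler: 3219^((3257-1)/2) mod 3257 = 3256, so (-38/3257) = -1.
(-38/3257) = -1, so 3257 is inert.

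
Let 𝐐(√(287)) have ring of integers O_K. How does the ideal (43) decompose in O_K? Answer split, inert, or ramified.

inert — (43) stays prime in O_K

d = 287 ≡ 3 (mod 4), so O_K = ℤ[√287] and disc(K) = 4d = 1148.
Since gcd(43, 1148) = 1 the prime 43 does not ramify.
Compute (287/43) via Euler: 29^((43-1)/2) mod 43 = 42, so (287/43) = -1.
Legendre symbol -1 ⇒ 43 is inert.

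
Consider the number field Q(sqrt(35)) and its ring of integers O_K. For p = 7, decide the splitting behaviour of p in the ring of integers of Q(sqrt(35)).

Since 35 ≢ 1 mod 4, the ring of integers is ℤ[√35] with discriminant 4·35 = 140.
Ramification test: 7 | 140. The prime 7 ramifies in K.

ramified — (7) = 𝔭²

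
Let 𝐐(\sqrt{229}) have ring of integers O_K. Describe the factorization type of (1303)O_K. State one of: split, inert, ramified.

p splits

d = 229 ≡ 1 (mod 4), so O_K = ℤ[(1+√229)/2] and disc(K) = d = 229.
disc(K) = 229 is not divisible by 1303; 1303 is unramified.
Euler's criterion: 229^651 mod 1303 = 1. Thus (229|1303) = 1.
(229/1303) = 1, so 1303 splits.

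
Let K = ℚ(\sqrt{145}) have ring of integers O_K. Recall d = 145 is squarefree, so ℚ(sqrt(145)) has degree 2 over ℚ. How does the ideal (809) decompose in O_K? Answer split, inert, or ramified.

809 remains inert

d = 145 ≡ 1 (mod 4), so O_K = ℤ[(1+√145)/2] and disc(K) = d = 145.
809 ∤ 145, so 809 is unramified.
Euler's criterion: 145^404 mod 809 = 808. Thus (145|809) = -1.
Legendre symbol -1 ⇒ 809 is inert.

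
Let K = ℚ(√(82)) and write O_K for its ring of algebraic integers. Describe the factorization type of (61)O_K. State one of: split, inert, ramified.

82 mod 4 = 2, hence disc K = 4·82 = 328 and O_K = ℤ[√82].
disc(K) = 328 is not divisible by 61; 61 is unramified.
Compute (82/61) via Euler: 21^((61-1)/2) mod 61 = 60, so (82/61) = -1.
(82/61) = -1, so 61 is inert.

61 remains inert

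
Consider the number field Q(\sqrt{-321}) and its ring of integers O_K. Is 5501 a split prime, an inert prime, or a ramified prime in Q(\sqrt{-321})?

-321 mod 4 = 3, hence disc K = 4·(-321) = -1284 and O_K = ℤ[√-321].
Since gcd(5501, -1284) = 1 the prime 5501 does not ramify.
(-321/5501) = 5180^2750 mod 5501 = 5500, giving Legendre symbol -1.
Legendre symbol -1 ⇒ 5501 is inert.

inert — (5501) stays prime in O_K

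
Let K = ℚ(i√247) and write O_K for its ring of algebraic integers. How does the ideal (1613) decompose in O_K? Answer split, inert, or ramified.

-247 mod 4 = 1, hence disc K = -247 and O_K = ℤ[(1+√-247)/2].
1613 ∤ -247, so 1613 is unramified.
Compute (-247/1613) via Euler: 1366^((1613-1)/2) mod 1613 = 1, so (-247/1613) = 1.
d is a quadratic residue mod p, hence 1613 splits in O_K.

splits completely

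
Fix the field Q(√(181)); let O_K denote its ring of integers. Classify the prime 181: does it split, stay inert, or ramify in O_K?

181 mod 4 = 1, hence disc K = 181 and O_K = ℤ[(1+√181)/2].
Ramification test: 181 | 181. The prime 181 ramifies in K.

181 is ramified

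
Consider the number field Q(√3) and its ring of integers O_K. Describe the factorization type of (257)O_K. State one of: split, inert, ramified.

3 mod 4 = 3, hence disc K = 4·3 = 12 and O_K = ℤ[√3].
Since gcd(257, 12) = 1 the prime 257 does not ramify.
Compute (3/257) via Euler: 3^((257-1)/2) mod 257 = 256, so (3/257) = -1.
d is a non-residue mod p, hence 257 remains inert in O_K.

p is inert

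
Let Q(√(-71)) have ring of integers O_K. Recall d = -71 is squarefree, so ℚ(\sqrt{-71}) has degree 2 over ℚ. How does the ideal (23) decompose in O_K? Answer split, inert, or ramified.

23 remains inert

Since -71 ≡ 1 mod 4, the ring of integers is ℤ[(1+√-71)/2] with discriminant -71.
23 ∤ -71, so 23 is unramified.
(-71/23) = 21^11 mod 23 = 22, giving Legendre symbol -1.
Legendre symbol -1 ⇒ 23 is inert.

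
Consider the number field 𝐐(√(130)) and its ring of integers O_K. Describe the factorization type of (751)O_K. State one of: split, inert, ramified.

split — (751) = 𝔭₁𝔭₂ with 𝔭₁ ≠ 𝔭₂

Since 130 ≢ 1 mod 4, the ring of integers is ℤ[√130] with discriminant 4·130 = 520.
disc(K) = 520 is not divisible by 751; 751 is unramified.
Compute (130/751) via Euler: 130^((751-1)/2) mod 751 = 1, so (130/751) = 1.
(130/751) = 1, so 751 splits.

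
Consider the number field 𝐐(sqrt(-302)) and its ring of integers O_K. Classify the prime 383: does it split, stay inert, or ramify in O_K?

splits completely

Since -302 ≢ 1 mod 4, the ring of integers is ℤ[√-302] with discriminant 4·(-302) = -1208.
383 ∤ -1208, so 383 is unramified.
(-302/383) = 81^191 mod 383 = 1, giving Legendre symbol 1.
Legendre symbol 1 ⇒ 383 is split.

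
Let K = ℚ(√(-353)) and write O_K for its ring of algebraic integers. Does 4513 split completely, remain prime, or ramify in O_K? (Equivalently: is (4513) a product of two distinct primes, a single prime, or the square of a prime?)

4513 splits in O_K

d = -353 ≡ 3 (mod 4), so O_K = ℤ[√-353] and disc(K) = 4d = -1412.
4513 ∤ -1412, so 4513 is unramified.
Compute (-353/4513) via Euler: 4160^((4513-1)/2) mod 4513 = 1, so (-353/4513) = 1.
Legendre symbol 1 ⇒ 4513 is split.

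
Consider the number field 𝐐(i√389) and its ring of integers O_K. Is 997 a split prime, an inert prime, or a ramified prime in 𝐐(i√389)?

Since -389 ≢ 1 mod 4, the ring of integers is ℤ[√-389] with discriminant 4·(-389) = -1556.
997 ∤ -1556, so 997 is unramified.
Legendre symbol by Euler's criterion: (-389/997) ≡ (-389)^498 ≡ 996 (mod 997), i.e. (-389/997) = -1.
Legendre symbol -1 ⇒ 997 is inert.

p is inert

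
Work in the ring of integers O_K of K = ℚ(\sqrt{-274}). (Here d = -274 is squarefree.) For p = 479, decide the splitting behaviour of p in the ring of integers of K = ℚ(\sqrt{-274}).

p is inert

d = -274 ≡ 2 (mod 4), so O_K = ℤ[√-274] and disc(K) = 4d = -1096.
Since gcd(479, -1096) = 1 the prime 479 does not ramify.
Legendre symbol by Euler's criterion: (-274/479) ≡ (-274)^239 ≡ 478 (mod 479), i.e. (-274/479) = -1.
(-274/479) = -1, so 479 is inert.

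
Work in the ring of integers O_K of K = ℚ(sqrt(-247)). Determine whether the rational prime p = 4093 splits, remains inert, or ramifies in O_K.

split — (4093) = 𝔭₁𝔭₂ with 𝔭₁ ≠ 𝔭₂

-247 mod 4 = 1, hence disc K = -247 and O_K = ℤ[(1+√-247)/2].
disc(K) = -247 is not divisible by 4093; 4093 is unramified.
Compute (-247/4093) via Euler: 3846^((4093-1)/2) mod 4093 = 1, so (-247/4093) = 1.
(-247/4093) = 1, so 4093 splits.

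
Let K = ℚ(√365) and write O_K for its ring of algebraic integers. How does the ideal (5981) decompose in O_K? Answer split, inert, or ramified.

remains prime (inert)

Since 365 ≡ 1 mod 4, the ring of integers is ℤ[(1+√365)/2] with discriminant 365.
5981 ∤ 365, so 5981 is unramified.
Legendre symbol by Euler's criterion: (365/5981) ≡ 365^2990 ≡ 5980 (mod 5981), i.e. (365/5981) = -1.
d is a non-residue mod p, hence 5981 remains inert in O_K.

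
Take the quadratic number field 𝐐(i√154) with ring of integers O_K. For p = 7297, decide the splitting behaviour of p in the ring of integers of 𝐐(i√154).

d = -154 ≡ 2 (mod 4), so O_K = ℤ[√-154] and disc(K) = 4d = -616.
disc(K) = -616 is not divisible by 7297; 7297 is unramified.
Euler's criterion: (-154)^3648 mod 7297 = 7296. Thus (-154|7297) = -1.
d is a non-residue mod p, hence 7297 remains inert in O_K.

remains prime (inert)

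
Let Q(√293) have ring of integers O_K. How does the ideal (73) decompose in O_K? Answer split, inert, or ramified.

293 mod 4 = 1, hence disc K = 293 and O_K = ℤ[(1+√293)/2].
73 ∤ 293, so 73 is unramified.
Euler's criterion: 293^36 mod 73 = 1. Thus (293|73) = 1.
Legendre symbol 1 ⇒ 73 is split.

split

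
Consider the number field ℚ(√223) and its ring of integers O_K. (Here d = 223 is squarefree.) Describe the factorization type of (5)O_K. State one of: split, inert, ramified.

d = 223 ≡ 3 (mod 4), so O_K = ℤ[√223] and disc(K) = 4d = 892.
disc(K) = 892 is not divisible by 5; 5 is unramified.
Legendre symbol by Euler's criterion: (223/5) ≡ 223^2 ≡ 4 (mod 5), i.e. (223/5) = -1.
d is a non-residue mod p, hence 5 remains inert in O_K.

remains prime (inert)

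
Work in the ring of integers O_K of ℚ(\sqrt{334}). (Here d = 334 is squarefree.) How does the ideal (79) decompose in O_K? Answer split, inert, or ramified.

334 mod 4 = 2, hence disc K = 4·334 = 1336 and O_K = ℤ[√334].
79 ∤ 1336, so 79 is unramified.
Legendre symbol by Euler's criterion: (334/79) ≡ 334^39 ≡ 1 (mod 79), i.e. (334/79) = 1.
(334/79) = 1, so 79 splits.

split — (79) = 𝔭₁𝔭₂ with 𝔭₁ ≠ 𝔭₂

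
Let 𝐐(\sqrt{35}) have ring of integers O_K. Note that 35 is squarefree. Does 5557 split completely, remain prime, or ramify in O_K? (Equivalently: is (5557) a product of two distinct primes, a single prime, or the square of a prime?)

split — (5557) = 𝔭₁𝔭₂ with 𝔭₁ ≠ 𝔭₂

d = 35 ≡ 3 (mod 4), so O_K = ℤ[√35] and disc(K) = 4d = 140.
Since gcd(5557, 140) = 1 the prime 5557 does not ramify.
(35/5557) = 35^2778 mod 5557 = 1, giving Legendre symbol 1.
(35/5557) = 1, so 5557 splits.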